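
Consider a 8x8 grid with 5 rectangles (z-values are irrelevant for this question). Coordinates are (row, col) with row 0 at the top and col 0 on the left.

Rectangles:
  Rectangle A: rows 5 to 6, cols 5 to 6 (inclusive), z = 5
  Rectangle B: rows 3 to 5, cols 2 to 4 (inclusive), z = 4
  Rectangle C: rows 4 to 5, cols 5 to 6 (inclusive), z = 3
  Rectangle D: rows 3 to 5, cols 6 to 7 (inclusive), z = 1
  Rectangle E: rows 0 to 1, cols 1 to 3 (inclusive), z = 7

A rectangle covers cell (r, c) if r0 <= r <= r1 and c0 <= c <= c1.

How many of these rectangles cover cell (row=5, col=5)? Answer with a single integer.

Answer: 2

Derivation:
Check cell (5,5):
  A: rows 5-6 cols 5-6 -> covers
  B: rows 3-5 cols 2-4 -> outside (col miss)
  C: rows 4-5 cols 5-6 -> covers
  D: rows 3-5 cols 6-7 -> outside (col miss)
  E: rows 0-1 cols 1-3 -> outside (row miss)
Count covering = 2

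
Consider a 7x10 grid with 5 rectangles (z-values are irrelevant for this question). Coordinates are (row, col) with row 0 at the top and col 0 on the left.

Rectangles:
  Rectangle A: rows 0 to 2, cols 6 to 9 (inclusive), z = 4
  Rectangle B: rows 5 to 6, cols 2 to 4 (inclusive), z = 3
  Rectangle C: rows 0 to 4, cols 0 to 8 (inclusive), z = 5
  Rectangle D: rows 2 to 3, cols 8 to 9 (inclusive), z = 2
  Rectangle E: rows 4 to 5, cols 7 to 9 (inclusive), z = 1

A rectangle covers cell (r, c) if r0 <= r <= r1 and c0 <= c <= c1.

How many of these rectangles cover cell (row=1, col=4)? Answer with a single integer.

Check cell (1,4):
  A: rows 0-2 cols 6-9 -> outside (col miss)
  B: rows 5-6 cols 2-4 -> outside (row miss)
  C: rows 0-4 cols 0-8 -> covers
  D: rows 2-3 cols 8-9 -> outside (row miss)
  E: rows 4-5 cols 7-9 -> outside (row miss)
Count covering = 1

Answer: 1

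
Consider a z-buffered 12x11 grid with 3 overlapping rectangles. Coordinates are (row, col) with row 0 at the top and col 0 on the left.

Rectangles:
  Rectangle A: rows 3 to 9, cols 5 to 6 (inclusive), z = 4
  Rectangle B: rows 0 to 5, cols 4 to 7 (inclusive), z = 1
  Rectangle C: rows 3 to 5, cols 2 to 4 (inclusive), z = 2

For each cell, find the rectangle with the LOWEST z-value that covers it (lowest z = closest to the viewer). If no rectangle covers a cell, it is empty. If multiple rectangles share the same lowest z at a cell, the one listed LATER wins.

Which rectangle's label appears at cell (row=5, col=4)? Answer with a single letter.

Check cell (5,4):
  A: rows 3-9 cols 5-6 -> outside (col miss)
  B: rows 0-5 cols 4-7 z=1 -> covers; best now B (z=1)
  C: rows 3-5 cols 2-4 z=2 -> covers; best now B (z=1)
Winner: B at z=1

Answer: B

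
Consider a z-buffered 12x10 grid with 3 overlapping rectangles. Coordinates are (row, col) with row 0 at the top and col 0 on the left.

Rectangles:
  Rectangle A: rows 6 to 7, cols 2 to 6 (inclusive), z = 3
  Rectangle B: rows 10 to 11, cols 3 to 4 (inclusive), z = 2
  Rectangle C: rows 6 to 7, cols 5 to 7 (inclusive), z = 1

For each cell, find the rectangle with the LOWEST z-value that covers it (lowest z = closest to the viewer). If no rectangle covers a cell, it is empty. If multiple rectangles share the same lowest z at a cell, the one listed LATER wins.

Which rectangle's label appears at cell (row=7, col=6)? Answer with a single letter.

Answer: C

Derivation:
Check cell (7,6):
  A: rows 6-7 cols 2-6 z=3 -> covers; best now A (z=3)
  B: rows 10-11 cols 3-4 -> outside (row miss)
  C: rows 6-7 cols 5-7 z=1 -> covers; best now C (z=1)
Winner: C at z=1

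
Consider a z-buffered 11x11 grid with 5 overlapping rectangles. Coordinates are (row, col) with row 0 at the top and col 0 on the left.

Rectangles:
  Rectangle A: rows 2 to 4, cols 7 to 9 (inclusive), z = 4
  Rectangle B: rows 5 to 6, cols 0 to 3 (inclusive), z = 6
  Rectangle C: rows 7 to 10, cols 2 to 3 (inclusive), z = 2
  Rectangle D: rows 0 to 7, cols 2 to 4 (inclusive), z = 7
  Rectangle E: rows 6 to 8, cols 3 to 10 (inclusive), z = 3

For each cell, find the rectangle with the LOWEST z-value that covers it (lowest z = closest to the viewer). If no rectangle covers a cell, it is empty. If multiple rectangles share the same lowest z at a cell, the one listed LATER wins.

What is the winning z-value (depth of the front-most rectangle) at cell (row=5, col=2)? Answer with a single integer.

Check cell (5,2):
  A: rows 2-4 cols 7-9 -> outside (row miss)
  B: rows 5-6 cols 0-3 z=6 -> covers; best now B (z=6)
  C: rows 7-10 cols 2-3 -> outside (row miss)
  D: rows 0-7 cols 2-4 z=7 -> covers; best now B (z=6)
  E: rows 6-8 cols 3-10 -> outside (row miss)
Winner: B at z=6

Answer: 6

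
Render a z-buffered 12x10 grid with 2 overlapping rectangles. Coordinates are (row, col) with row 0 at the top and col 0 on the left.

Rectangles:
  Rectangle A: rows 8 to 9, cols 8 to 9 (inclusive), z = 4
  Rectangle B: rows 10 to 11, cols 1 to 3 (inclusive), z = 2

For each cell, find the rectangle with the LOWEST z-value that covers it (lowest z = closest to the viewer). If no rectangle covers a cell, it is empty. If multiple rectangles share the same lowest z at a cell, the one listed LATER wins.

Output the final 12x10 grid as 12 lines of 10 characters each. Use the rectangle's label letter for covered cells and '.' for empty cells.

..........
..........
..........
..........
..........
..........
..........
..........
........AA
........AA
.BBB......
.BBB......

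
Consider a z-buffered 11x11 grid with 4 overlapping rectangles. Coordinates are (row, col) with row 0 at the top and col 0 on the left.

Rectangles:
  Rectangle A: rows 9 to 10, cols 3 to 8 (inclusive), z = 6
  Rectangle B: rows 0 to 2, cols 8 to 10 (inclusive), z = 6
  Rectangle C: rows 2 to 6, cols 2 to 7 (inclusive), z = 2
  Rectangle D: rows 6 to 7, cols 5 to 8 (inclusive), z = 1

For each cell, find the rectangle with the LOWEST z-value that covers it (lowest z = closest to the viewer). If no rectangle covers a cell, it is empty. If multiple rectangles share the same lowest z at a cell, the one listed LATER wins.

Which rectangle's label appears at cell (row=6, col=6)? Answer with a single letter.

Check cell (6,6):
  A: rows 9-10 cols 3-8 -> outside (row miss)
  B: rows 0-2 cols 8-10 -> outside (row miss)
  C: rows 2-6 cols 2-7 z=2 -> covers; best now C (z=2)
  D: rows 6-7 cols 5-8 z=1 -> covers; best now D (z=1)
Winner: D at z=1

Answer: D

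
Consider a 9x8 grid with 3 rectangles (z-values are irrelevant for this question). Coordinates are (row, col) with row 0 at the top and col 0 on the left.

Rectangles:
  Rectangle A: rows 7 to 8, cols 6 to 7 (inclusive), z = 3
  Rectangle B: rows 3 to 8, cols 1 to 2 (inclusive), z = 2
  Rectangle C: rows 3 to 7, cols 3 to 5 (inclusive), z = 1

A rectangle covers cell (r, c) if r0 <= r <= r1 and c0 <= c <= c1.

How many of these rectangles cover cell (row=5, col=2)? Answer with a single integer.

Check cell (5,2):
  A: rows 7-8 cols 6-7 -> outside (row miss)
  B: rows 3-8 cols 1-2 -> covers
  C: rows 3-7 cols 3-5 -> outside (col miss)
Count covering = 1

Answer: 1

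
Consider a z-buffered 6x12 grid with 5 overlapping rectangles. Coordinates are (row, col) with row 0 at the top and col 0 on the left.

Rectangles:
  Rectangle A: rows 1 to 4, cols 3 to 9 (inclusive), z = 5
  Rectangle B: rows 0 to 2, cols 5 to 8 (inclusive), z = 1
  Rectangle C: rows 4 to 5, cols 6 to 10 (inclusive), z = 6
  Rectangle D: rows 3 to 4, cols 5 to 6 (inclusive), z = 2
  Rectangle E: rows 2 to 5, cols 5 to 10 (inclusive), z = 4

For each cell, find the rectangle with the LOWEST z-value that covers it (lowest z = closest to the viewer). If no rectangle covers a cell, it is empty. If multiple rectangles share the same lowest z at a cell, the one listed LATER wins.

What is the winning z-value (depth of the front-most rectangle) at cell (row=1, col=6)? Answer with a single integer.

Check cell (1,6):
  A: rows 1-4 cols 3-9 z=5 -> covers; best now A (z=5)
  B: rows 0-2 cols 5-8 z=1 -> covers; best now B (z=1)
  C: rows 4-5 cols 6-10 -> outside (row miss)
  D: rows 3-4 cols 5-6 -> outside (row miss)
  E: rows 2-5 cols 5-10 -> outside (row miss)
Winner: B at z=1

Answer: 1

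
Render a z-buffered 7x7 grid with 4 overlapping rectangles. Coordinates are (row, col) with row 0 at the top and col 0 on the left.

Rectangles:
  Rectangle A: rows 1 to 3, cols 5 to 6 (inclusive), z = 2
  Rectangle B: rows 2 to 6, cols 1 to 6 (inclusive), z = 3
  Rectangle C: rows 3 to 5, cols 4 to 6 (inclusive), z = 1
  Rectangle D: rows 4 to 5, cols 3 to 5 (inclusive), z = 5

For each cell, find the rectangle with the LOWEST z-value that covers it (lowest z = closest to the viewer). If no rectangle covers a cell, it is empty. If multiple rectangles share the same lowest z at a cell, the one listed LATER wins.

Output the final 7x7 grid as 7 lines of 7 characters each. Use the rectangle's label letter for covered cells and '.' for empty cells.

.......
.....AA
.BBBBAA
.BBBCCC
.BBBCCC
.BBBCCC
.BBBBBB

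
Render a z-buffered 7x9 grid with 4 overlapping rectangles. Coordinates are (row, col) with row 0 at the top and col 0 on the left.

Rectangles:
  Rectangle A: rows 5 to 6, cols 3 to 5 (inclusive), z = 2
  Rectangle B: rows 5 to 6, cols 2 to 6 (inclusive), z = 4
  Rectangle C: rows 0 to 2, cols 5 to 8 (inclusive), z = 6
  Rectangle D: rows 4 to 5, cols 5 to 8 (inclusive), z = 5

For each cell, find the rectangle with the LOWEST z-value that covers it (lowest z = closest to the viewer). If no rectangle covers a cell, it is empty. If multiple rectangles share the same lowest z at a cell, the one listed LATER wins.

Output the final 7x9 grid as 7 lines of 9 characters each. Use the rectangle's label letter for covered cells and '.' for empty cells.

.....CCCC
.....CCCC
.....CCCC
.........
.....DDDD
..BAAABDD
..BAAAB..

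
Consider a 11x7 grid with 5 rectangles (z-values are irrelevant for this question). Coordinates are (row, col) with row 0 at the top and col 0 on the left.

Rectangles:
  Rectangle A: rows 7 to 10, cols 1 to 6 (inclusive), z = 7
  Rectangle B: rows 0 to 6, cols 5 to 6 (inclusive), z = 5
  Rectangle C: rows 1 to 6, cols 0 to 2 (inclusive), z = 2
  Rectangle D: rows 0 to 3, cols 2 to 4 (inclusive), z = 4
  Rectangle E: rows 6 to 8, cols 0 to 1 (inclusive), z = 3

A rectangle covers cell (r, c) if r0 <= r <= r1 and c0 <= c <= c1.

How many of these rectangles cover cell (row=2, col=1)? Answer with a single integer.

Check cell (2,1):
  A: rows 7-10 cols 1-6 -> outside (row miss)
  B: rows 0-6 cols 5-6 -> outside (col miss)
  C: rows 1-6 cols 0-2 -> covers
  D: rows 0-3 cols 2-4 -> outside (col miss)
  E: rows 6-8 cols 0-1 -> outside (row miss)
Count covering = 1

Answer: 1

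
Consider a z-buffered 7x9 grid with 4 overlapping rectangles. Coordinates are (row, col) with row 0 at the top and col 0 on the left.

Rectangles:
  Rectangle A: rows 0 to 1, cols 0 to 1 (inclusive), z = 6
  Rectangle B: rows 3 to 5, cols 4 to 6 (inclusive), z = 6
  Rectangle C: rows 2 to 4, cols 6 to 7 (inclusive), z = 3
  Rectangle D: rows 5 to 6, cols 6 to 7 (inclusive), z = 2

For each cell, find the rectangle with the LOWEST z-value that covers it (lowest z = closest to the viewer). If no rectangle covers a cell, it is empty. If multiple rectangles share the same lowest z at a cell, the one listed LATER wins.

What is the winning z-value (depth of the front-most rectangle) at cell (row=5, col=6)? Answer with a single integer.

Answer: 2

Derivation:
Check cell (5,6):
  A: rows 0-1 cols 0-1 -> outside (row miss)
  B: rows 3-5 cols 4-6 z=6 -> covers; best now B (z=6)
  C: rows 2-4 cols 6-7 -> outside (row miss)
  D: rows 5-6 cols 6-7 z=2 -> covers; best now D (z=2)
Winner: D at z=2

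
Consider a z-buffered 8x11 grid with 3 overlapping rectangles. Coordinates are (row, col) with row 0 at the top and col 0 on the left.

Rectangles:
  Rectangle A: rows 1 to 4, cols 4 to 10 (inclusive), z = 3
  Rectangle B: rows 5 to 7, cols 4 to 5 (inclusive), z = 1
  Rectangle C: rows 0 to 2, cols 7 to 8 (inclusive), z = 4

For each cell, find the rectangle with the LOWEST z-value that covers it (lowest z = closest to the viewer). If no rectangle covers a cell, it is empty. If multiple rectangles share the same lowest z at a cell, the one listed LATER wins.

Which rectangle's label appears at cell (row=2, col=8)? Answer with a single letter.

Check cell (2,8):
  A: rows 1-4 cols 4-10 z=3 -> covers; best now A (z=3)
  B: rows 5-7 cols 4-5 -> outside (row miss)
  C: rows 0-2 cols 7-8 z=4 -> covers; best now A (z=3)
Winner: A at z=3

Answer: A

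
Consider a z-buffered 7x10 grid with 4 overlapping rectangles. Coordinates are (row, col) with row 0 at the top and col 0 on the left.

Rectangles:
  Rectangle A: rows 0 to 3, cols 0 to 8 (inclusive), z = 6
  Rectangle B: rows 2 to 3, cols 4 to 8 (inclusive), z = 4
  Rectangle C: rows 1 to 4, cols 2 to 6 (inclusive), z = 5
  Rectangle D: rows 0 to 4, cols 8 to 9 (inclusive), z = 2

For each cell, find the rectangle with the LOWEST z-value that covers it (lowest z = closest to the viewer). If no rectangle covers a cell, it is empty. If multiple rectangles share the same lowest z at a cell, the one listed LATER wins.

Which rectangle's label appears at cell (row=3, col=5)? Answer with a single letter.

Check cell (3,5):
  A: rows 0-3 cols 0-8 z=6 -> covers; best now A (z=6)
  B: rows 2-3 cols 4-8 z=4 -> covers; best now B (z=4)
  C: rows 1-4 cols 2-6 z=5 -> covers; best now B (z=4)
  D: rows 0-4 cols 8-9 -> outside (col miss)
Winner: B at z=4

Answer: B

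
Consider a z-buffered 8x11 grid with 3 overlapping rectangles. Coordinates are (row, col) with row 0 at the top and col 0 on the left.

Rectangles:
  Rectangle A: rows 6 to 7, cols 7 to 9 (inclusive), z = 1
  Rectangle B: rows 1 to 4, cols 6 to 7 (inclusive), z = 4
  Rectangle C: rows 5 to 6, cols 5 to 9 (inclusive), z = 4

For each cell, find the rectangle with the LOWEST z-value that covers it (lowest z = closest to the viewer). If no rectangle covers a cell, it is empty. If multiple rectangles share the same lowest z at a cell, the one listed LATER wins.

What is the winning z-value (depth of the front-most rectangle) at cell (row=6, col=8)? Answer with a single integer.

Answer: 1

Derivation:
Check cell (6,8):
  A: rows 6-7 cols 7-9 z=1 -> covers; best now A (z=1)
  B: rows 1-4 cols 6-7 -> outside (row miss)
  C: rows 5-6 cols 5-9 z=4 -> covers; best now A (z=1)
Winner: A at z=1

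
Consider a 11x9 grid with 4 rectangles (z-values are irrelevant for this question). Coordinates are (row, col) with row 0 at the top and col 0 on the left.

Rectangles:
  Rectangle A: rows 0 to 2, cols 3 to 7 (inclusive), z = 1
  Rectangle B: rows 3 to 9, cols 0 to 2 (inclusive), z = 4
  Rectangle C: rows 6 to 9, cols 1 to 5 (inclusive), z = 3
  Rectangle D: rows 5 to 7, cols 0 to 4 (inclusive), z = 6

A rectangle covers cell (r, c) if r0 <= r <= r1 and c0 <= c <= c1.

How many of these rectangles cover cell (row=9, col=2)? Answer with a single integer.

Answer: 2

Derivation:
Check cell (9,2):
  A: rows 0-2 cols 3-7 -> outside (row miss)
  B: rows 3-9 cols 0-2 -> covers
  C: rows 6-9 cols 1-5 -> covers
  D: rows 5-7 cols 0-4 -> outside (row miss)
Count covering = 2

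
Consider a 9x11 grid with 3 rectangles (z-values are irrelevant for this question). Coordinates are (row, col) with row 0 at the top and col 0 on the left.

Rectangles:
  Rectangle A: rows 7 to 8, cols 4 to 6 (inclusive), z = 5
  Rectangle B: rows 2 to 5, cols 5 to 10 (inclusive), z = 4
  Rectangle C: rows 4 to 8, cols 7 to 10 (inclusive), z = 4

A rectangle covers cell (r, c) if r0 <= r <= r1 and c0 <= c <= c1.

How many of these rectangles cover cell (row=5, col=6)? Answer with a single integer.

Answer: 1

Derivation:
Check cell (5,6):
  A: rows 7-8 cols 4-6 -> outside (row miss)
  B: rows 2-5 cols 5-10 -> covers
  C: rows 4-8 cols 7-10 -> outside (col miss)
Count covering = 1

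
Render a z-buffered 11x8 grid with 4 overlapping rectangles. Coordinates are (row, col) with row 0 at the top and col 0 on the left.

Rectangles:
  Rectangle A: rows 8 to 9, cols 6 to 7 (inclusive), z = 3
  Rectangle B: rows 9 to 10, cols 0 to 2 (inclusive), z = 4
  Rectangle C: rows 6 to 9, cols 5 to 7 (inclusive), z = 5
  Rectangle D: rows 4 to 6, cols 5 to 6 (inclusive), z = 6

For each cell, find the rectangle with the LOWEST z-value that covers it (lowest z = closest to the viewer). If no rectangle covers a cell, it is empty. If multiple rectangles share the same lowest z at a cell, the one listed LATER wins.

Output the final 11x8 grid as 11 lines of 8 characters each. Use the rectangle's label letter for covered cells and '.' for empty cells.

........
........
........
........
.....DD.
.....DD.
.....CCC
.....CCC
.....CAA
BBB..CAA
BBB.....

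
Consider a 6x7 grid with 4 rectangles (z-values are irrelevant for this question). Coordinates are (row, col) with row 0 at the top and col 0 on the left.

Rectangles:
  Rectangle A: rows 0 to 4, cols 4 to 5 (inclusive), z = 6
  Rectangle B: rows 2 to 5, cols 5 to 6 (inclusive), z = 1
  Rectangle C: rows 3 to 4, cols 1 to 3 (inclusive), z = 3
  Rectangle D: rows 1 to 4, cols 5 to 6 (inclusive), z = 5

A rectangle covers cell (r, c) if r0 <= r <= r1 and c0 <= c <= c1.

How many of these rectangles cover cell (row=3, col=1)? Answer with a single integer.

Check cell (3,1):
  A: rows 0-4 cols 4-5 -> outside (col miss)
  B: rows 2-5 cols 5-6 -> outside (col miss)
  C: rows 3-4 cols 1-3 -> covers
  D: rows 1-4 cols 5-6 -> outside (col miss)
Count covering = 1

Answer: 1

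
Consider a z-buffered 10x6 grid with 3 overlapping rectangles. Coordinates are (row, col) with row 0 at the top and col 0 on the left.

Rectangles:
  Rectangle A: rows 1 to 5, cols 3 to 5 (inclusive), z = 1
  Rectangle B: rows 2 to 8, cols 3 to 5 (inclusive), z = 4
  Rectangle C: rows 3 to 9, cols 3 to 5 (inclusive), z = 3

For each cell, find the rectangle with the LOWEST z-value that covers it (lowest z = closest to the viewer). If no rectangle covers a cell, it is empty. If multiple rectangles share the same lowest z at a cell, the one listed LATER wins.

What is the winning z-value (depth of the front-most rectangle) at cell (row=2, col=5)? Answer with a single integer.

Answer: 1

Derivation:
Check cell (2,5):
  A: rows 1-5 cols 3-5 z=1 -> covers; best now A (z=1)
  B: rows 2-8 cols 3-5 z=4 -> covers; best now A (z=1)
  C: rows 3-9 cols 3-5 -> outside (row miss)
Winner: A at z=1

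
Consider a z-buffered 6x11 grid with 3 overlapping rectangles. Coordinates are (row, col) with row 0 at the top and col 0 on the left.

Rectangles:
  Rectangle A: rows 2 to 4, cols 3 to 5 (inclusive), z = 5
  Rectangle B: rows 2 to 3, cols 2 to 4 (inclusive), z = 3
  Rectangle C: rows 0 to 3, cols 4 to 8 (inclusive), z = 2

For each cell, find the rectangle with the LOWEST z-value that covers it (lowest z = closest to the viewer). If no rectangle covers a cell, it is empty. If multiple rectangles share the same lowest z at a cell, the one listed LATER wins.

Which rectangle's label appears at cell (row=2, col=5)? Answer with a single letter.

Answer: C

Derivation:
Check cell (2,5):
  A: rows 2-4 cols 3-5 z=5 -> covers; best now A (z=5)
  B: rows 2-3 cols 2-4 -> outside (col miss)
  C: rows 0-3 cols 4-8 z=2 -> covers; best now C (z=2)
Winner: C at z=2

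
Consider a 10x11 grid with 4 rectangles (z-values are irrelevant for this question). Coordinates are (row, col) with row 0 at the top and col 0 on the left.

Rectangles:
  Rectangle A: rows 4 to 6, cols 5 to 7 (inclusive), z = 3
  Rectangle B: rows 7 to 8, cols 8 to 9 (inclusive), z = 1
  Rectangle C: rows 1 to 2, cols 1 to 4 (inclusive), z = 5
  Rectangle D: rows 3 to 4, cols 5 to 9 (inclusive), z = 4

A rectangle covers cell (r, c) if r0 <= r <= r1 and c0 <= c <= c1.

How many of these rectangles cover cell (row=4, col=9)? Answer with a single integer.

Answer: 1

Derivation:
Check cell (4,9):
  A: rows 4-6 cols 5-7 -> outside (col miss)
  B: rows 7-8 cols 8-9 -> outside (row miss)
  C: rows 1-2 cols 1-4 -> outside (row miss)
  D: rows 3-4 cols 5-9 -> covers
Count covering = 1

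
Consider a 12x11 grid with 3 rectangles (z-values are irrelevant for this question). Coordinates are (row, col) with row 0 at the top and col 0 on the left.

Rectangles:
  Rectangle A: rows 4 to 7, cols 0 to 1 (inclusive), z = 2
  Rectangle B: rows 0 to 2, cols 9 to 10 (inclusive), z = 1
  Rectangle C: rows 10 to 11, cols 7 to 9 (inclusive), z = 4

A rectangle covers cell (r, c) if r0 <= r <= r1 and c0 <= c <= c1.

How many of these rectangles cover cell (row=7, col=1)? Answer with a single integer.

Check cell (7,1):
  A: rows 4-7 cols 0-1 -> covers
  B: rows 0-2 cols 9-10 -> outside (row miss)
  C: rows 10-11 cols 7-9 -> outside (row miss)
Count covering = 1

Answer: 1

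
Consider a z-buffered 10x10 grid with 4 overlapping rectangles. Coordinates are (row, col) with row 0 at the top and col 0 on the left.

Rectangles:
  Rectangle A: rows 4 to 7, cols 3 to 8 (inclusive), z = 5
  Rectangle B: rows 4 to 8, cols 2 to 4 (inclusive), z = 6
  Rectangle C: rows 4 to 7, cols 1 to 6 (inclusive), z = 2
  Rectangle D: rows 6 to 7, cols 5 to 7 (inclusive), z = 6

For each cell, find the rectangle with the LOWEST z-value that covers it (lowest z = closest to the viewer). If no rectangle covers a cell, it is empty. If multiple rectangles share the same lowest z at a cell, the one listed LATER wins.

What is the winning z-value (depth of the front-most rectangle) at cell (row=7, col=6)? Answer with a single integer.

Check cell (7,6):
  A: rows 4-7 cols 3-8 z=5 -> covers; best now A (z=5)
  B: rows 4-8 cols 2-4 -> outside (col miss)
  C: rows 4-7 cols 1-6 z=2 -> covers; best now C (z=2)
  D: rows 6-7 cols 5-7 z=6 -> covers; best now C (z=2)
Winner: C at z=2

Answer: 2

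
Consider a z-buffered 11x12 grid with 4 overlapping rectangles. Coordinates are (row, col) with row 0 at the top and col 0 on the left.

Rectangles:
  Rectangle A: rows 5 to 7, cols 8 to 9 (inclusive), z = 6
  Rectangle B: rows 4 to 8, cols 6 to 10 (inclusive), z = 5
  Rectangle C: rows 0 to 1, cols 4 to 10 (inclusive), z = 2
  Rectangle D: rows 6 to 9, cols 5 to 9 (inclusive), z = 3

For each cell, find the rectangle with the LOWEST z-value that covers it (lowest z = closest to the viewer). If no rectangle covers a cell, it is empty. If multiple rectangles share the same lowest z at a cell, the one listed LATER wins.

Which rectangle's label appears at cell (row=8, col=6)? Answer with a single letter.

Answer: D

Derivation:
Check cell (8,6):
  A: rows 5-7 cols 8-9 -> outside (row miss)
  B: rows 4-8 cols 6-10 z=5 -> covers; best now B (z=5)
  C: rows 0-1 cols 4-10 -> outside (row miss)
  D: rows 6-9 cols 5-9 z=3 -> covers; best now D (z=3)
Winner: D at z=3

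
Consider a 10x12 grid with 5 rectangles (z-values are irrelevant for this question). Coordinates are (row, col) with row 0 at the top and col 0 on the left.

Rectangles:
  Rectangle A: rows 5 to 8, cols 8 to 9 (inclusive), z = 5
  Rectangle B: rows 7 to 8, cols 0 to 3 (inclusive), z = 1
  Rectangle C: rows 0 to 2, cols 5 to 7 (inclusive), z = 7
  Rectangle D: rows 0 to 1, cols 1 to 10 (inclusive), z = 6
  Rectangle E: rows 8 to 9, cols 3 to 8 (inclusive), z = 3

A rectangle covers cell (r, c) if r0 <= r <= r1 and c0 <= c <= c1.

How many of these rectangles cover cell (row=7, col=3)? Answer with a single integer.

Answer: 1

Derivation:
Check cell (7,3):
  A: rows 5-8 cols 8-9 -> outside (col miss)
  B: rows 7-8 cols 0-3 -> covers
  C: rows 0-2 cols 5-7 -> outside (row miss)
  D: rows 0-1 cols 1-10 -> outside (row miss)
  E: rows 8-9 cols 3-8 -> outside (row miss)
Count covering = 1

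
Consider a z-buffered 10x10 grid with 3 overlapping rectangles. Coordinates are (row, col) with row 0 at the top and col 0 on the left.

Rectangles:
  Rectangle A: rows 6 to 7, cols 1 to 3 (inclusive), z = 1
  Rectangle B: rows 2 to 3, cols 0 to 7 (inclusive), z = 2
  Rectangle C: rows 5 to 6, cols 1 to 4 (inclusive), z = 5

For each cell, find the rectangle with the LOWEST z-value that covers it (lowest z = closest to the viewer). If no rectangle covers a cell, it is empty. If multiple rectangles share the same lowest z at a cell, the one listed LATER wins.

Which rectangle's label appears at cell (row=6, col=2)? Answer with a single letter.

Answer: A

Derivation:
Check cell (6,2):
  A: rows 6-7 cols 1-3 z=1 -> covers; best now A (z=1)
  B: rows 2-3 cols 0-7 -> outside (row miss)
  C: rows 5-6 cols 1-4 z=5 -> covers; best now A (z=1)
Winner: A at z=1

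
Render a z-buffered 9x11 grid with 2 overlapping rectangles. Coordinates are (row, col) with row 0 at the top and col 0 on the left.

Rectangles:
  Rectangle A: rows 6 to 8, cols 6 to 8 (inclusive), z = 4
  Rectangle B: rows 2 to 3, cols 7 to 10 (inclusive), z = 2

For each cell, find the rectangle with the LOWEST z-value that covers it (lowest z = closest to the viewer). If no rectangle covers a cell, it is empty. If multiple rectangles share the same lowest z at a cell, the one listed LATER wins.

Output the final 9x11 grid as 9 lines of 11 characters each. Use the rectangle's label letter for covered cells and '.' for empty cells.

...........
...........
.......BBBB
.......BBBB
...........
...........
......AAA..
......AAA..
......AAA..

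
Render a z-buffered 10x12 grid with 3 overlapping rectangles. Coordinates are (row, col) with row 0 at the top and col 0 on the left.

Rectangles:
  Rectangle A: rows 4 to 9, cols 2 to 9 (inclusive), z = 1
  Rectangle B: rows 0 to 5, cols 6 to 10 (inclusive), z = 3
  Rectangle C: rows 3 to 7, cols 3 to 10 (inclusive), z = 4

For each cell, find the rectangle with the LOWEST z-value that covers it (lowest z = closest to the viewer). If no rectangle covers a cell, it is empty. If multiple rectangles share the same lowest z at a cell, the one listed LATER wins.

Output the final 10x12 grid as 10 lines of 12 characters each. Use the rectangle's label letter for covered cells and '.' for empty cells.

......BBBBB.
......BBBBB.
......BBBBB.
...CCCBBBBB.
..AAAAAAAAB.
..AAAAAAAAB.
..AAAAAAAAC.
..AAAAAAAAC.
..AAAAAAAA..
..AAAAAAAA..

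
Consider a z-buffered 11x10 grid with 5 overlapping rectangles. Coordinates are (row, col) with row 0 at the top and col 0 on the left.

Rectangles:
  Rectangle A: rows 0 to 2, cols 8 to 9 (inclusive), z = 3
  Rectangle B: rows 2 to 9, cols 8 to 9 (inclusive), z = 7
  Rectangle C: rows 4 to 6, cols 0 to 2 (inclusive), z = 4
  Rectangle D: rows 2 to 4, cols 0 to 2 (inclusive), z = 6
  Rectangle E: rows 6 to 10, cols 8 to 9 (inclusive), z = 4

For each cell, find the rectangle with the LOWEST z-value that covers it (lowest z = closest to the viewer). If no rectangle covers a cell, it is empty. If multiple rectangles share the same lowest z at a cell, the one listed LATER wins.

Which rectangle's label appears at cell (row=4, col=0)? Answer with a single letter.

Check cell (4,0):
  A: rows 0-2 cols 8-9 -> outside (row miss)
  B: rows 2-9 cols 8-9 -> outside (col miss)
  C: rows 4-6 cols 0-2 z=4 -> covers; best now C (z=4)
  D: rows 2-4 cols 0-2 z=6 -> covers; best now C (z=4)
  E: rows 6-10 cols 8-9 -> outside (row miss)
Winner: C at z=4

Answer: C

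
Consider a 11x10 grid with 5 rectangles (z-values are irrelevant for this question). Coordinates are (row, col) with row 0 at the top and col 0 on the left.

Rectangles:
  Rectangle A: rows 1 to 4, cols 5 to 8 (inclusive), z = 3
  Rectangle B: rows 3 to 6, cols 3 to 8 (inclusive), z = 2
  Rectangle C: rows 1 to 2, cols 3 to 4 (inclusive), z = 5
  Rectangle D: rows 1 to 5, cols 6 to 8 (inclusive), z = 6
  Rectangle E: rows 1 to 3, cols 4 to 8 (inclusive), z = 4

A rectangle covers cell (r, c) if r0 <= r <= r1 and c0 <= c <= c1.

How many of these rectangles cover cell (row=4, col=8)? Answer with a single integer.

Check cell (4,8):
  A: rows 1-4 cols 5-8 -> covers
  B: rows 3-6 cols 3-8 -> covers
  C: rows 1-2 cols 3-4 -> outside (row miss)
  D: rows 1-5 cols 6-8 -> covers
  E: rows 1-3 cols 4-8 -> outside (row miss)
Count covering = 3

Answer: 3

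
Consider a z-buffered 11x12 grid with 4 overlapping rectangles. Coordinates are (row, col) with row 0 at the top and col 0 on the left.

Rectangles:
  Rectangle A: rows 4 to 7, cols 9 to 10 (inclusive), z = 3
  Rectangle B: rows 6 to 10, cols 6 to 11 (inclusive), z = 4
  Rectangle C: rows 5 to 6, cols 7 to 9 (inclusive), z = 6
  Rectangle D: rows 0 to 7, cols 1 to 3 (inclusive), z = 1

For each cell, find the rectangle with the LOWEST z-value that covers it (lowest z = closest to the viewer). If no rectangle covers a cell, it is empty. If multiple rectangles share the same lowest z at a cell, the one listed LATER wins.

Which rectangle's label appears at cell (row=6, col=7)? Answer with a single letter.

Answer: B

Derivation:
Check cell (6,7):
  A: rows 4-7 cols 9-10 -> outside (col miss)
  B: rows 6-10 cols 6-11 z=4 -> covers; best now B (z=4)
  C: rows 5-6 cols 7-9 z=6 -> covers; best now B (z=4)
  D: rows 0-7 cols 1-3 -> outside (col miss)
Winner: B at z=4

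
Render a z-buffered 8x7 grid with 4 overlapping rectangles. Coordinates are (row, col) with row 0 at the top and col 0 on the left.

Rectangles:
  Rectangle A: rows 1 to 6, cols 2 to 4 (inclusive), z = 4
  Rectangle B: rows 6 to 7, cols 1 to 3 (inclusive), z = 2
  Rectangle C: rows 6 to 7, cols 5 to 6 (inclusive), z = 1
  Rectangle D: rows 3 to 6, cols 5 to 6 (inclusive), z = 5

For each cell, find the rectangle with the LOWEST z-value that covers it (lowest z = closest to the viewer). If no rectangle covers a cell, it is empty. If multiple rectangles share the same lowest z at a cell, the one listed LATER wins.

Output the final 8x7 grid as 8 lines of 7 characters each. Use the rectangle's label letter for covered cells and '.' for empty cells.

.......
..AAA..
..AAA..
..AAADD
..AAADD
..AAADD
.BBBACC
.BBB.CC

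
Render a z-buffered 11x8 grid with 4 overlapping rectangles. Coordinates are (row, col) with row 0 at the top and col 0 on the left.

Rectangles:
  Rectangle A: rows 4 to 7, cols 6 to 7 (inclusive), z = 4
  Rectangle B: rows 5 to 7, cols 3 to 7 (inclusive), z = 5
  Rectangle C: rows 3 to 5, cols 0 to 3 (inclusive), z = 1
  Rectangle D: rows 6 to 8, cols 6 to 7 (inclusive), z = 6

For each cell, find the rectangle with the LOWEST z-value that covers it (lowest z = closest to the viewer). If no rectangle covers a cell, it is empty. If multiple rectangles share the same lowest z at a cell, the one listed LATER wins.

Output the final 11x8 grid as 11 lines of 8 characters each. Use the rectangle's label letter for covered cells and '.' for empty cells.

........
........
........
CCCC....
CCCC..AA
CCCCBBAA
...BBBAA
...BBBAA
......DD
........
........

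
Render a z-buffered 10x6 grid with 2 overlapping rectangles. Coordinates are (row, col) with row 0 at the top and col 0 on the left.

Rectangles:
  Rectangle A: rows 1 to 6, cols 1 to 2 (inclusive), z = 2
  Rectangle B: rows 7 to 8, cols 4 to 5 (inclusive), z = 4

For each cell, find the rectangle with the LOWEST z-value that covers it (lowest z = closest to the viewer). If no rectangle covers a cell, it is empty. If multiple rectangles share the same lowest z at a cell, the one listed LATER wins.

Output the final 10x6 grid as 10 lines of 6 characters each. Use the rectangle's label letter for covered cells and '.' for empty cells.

......
.AA...
.AA...
.AA...
.AA...
.AA...
.AA...
....BB
....BB
......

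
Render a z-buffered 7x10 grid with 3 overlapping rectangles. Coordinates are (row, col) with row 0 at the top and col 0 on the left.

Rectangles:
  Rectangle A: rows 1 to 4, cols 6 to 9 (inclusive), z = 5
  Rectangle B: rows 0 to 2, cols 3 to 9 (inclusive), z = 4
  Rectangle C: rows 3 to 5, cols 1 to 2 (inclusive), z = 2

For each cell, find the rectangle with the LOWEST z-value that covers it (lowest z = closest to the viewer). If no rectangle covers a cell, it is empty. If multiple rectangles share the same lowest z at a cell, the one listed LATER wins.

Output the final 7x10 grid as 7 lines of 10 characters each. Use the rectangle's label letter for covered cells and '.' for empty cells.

...BBBBBBB
...BBBBBBB
...BBBBBBB
.CC...AAAA
.CC...AAAA
.CC.......
..........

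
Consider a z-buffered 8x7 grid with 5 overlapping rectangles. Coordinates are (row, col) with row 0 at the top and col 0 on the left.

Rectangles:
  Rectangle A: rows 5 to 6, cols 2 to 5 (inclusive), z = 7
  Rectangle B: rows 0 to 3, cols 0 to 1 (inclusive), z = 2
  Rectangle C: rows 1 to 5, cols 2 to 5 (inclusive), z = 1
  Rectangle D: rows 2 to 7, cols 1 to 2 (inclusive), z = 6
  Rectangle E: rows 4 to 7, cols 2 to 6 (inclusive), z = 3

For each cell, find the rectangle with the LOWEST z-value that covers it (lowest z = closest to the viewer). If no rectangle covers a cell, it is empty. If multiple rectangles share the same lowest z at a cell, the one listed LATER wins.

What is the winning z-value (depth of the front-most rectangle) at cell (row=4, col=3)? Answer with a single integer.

Answer: 1

Derivation:
Check cell (4,3):
  A: rows 5-6 cols 2-5 -> outside (row miss)
  B: rows 0-3 cols 0-1 -> outside (row miss)
  C: rows 1-5 cols 2-5 z=1 -> covers; best now C (z=1)
  D: rows 2-7 cols 1-2 -> outside (col miss)
  E: rows 4-7 cols 2-6 z=3 -> covers; best now C (z=1)
Winner: C at z=1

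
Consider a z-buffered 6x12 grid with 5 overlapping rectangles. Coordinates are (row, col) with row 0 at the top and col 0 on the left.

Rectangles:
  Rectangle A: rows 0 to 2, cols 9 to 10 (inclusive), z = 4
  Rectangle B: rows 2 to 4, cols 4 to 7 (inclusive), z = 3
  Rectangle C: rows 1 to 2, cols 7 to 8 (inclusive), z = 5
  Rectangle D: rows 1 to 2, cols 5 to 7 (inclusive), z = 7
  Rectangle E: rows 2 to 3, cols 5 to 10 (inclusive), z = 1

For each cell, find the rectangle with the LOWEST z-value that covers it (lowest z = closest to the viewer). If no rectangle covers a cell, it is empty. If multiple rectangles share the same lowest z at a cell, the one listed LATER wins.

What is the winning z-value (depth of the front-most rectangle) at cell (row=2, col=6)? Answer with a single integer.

Check cell (2,6):
  A: rows 0-2 cols 9-10 -> outside (col miss)
  B: rows 2-4 cols 4-7 z=3 -> covers; best now B (z=3)
  C: rows 1-2 cols 7-8 -> outside (col miss)
  D: rows 1-2 cols 5-7 z=7 -> covers; best now B (z=3)
  E: rows 2-3 cols 5-10 z=1 -> covers; best now E (z=1)
Winner: E at z=1

Answer: 1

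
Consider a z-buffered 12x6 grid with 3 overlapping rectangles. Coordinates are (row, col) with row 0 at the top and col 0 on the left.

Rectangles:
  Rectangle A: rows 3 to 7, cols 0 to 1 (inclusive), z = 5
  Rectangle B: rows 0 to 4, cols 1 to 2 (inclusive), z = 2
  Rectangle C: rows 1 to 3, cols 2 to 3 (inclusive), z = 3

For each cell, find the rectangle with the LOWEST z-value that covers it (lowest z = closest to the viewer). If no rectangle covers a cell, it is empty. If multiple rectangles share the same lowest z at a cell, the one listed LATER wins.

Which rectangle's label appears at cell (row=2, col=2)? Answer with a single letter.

Answer: B

Derivation:
Check cell (2,2):
  A: rows 3-7 cols 0-1 -> outside (row miss)
  B: rows 0-4 cols 1-2 z=2 -> covers; best now B (z=2)
  C: rows 1-3 cols 2-3 z=3 -> covers; best now B (z=2)
Winner: B at z=2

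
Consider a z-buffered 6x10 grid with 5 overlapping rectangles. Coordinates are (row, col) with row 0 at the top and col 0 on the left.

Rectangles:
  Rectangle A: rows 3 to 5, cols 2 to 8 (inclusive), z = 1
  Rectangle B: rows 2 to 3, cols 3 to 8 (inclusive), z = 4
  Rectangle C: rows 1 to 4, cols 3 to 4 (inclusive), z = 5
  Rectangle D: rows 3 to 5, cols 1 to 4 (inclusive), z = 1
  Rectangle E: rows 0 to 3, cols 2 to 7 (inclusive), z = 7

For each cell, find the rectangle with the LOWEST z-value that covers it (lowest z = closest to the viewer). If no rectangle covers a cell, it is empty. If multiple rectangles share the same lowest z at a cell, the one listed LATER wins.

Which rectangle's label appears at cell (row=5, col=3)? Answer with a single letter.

Check cell (5,3):
  A: rows 3-5 cols 2-8 z=1 -> covers; best now A (z=1)
  B: rows 2-3 cols 3-8 -> outside (row miss)
  C: rows 1-4 cols 3-4 -> outside (row miss)
  D: rows 3-5 cols 1-4 z=1 -> covers; best now D (z=1)
  E: rows 0-3 cols 2-7 -> outside (row miss)
Winner: D at z=1

Answer: D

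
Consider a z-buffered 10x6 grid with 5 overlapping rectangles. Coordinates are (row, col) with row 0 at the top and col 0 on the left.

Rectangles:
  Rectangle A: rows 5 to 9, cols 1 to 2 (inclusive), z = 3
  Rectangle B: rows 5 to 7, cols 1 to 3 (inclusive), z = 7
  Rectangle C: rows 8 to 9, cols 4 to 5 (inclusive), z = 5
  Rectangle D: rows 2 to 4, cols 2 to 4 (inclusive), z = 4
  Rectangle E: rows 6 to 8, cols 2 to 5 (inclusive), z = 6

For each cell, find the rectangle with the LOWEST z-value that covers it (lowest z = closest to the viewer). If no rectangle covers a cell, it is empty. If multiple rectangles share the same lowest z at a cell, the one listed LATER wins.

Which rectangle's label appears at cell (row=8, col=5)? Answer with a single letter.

Answer: C

Derivation:
Check cell (8,5):
  A: rows 5-9 cols 1-2 -> outside (col miss)
  B: rows 5-7 cols 1-3 -> outside (row miss)
  C: rows 8-9 cols 4-5 z=5 -> covers; best now C (z=5)
  D: rows 2-4 cols 2-4 -> outside (row miss)
  E: rows 6-8 cols 2-5 z=6 -> covers; best now C (z=5)
Winner: C at z=5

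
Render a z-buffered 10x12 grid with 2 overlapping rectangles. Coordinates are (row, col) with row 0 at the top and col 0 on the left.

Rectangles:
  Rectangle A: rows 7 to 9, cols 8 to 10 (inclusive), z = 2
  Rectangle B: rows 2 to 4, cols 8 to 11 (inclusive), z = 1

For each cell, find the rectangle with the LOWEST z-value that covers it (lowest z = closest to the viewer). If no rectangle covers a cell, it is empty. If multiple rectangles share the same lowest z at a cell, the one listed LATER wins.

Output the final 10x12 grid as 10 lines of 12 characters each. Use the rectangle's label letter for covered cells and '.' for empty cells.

............
............
........BBBB
........BBBB
........BBBB
............
............
........AAA.
........AAA.
........AAA.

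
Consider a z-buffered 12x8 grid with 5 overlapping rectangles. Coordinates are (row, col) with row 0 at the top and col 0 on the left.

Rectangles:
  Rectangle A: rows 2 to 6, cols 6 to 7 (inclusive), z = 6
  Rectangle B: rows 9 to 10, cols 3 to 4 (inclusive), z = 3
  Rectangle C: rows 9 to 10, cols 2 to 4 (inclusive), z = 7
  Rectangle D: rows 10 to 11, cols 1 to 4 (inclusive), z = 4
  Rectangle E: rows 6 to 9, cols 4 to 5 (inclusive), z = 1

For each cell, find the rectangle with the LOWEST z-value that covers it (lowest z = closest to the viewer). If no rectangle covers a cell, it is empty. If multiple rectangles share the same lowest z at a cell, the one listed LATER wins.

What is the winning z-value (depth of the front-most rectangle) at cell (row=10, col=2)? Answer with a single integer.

Answer: 4

Derivation:
Check cell (10,2):
  A: rows 2-6 cols 6-7 -> outside (row miss)
  B: rows 9-10 cols 3-4 -> outside (col miss)
  C: rows 9-10 cols 2-4 z=7 -> covers; best now C (z=7)
  D: rows 10-11 cols 1-4 z=4 -> covers; best now D (z=4)
  E: rows 6-9 cols 4-5 -> outside (row miss)
Winner: D at z=4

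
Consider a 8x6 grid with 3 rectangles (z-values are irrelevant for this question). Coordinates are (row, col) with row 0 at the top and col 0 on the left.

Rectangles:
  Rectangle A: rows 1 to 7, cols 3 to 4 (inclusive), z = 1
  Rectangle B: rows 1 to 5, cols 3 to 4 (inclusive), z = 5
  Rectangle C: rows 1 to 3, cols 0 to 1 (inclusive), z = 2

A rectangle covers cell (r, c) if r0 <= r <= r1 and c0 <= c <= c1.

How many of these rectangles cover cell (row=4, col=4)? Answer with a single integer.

Answer: 2

Derivation:
Check cell (4,4):
  A: rows 1-7 cols 3-4 -> covers
  B: rows 1-5 cols 3-4 -> covers
  C: rows 1-3 cols 0-1 -> outside (row miss)
Count covering = 2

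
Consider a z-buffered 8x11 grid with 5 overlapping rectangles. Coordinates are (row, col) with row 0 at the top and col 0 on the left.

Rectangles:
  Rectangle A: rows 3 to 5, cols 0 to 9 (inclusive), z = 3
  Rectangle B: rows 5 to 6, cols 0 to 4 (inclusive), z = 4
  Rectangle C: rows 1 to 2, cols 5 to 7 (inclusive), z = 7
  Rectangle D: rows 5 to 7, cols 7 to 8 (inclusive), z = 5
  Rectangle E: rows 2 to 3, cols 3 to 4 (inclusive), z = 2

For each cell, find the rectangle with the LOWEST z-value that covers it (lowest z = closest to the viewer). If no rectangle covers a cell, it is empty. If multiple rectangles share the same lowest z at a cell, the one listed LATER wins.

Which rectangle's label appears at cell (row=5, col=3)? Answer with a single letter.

Answer: A

Derivation:
Check cell (5,3):
  A: rows 3-5 cols 0-9 z=3 -> covers; best now A (z=3)
  B: rows 5-6 cols 0-4 z=4 -> covers; best now A (z=3)
  C: rows 1-2 cols 5-7 -> outside (row miss)
  D: rows 5-7 cols 7-8 -> outside (col miss)
  E: rows 2-3 cols 3-4 -> outside (row miss)
Winner: A at z=3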